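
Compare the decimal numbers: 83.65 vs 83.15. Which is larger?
83.65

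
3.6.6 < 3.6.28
True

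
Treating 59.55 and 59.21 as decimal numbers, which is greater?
59.55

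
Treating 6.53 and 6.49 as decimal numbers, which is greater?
6.53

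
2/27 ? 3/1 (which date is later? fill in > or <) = <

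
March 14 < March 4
False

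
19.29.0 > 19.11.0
True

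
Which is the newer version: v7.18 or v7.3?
v7.18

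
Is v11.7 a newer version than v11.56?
No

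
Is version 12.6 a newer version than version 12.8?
No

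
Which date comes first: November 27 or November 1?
November 1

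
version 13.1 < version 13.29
True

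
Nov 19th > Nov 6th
True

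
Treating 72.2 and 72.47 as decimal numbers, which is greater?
72.47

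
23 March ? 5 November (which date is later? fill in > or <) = <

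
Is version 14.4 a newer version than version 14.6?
No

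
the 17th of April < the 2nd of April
False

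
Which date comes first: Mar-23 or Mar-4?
Mar-4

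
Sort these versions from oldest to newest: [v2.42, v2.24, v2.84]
[v2.24, v2.42, v2.84]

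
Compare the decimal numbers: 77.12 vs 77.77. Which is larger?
77.77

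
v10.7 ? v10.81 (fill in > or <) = <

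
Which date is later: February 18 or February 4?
February 18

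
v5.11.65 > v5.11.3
True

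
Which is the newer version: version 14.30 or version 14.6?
version 14.30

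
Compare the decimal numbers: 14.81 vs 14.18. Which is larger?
14.81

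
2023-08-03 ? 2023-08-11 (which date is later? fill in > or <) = <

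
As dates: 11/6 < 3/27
False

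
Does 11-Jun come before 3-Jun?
No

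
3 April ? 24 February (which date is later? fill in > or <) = >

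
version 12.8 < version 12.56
True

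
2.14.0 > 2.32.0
False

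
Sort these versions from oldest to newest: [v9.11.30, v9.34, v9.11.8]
[v9.11.8, v9.11.30, v9.34]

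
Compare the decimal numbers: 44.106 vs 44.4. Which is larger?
44.4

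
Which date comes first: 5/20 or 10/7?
5/20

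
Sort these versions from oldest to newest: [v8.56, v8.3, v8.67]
[v8.3, v8.56, v8.67]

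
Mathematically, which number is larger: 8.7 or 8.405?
8.7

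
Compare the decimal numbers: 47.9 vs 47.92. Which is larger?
47.92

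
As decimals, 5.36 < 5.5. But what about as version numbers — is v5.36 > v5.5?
True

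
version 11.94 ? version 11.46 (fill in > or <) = >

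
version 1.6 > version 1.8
False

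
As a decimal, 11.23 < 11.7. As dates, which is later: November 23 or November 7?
November 23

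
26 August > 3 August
True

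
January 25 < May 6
True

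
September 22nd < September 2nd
False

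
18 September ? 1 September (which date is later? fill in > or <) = >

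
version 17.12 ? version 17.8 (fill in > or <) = >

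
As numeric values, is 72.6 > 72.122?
True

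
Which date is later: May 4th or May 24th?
May 24th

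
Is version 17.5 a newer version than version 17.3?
Yes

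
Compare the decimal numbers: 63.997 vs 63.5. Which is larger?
63.997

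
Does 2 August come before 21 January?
No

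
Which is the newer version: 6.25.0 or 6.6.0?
6.25.0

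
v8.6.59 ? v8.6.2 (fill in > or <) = >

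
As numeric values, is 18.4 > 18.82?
False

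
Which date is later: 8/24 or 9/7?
9/7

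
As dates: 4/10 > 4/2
True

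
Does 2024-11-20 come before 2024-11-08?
No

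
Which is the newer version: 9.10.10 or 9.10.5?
9.10.10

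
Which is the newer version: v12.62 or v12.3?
v12.62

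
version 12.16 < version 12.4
False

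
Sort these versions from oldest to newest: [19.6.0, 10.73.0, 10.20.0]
[10.20.0, 10.73.0, 19.6.0]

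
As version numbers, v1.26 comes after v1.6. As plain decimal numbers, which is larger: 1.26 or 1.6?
1.6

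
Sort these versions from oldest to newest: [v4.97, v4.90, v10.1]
[v4.90, v4.97, v10.1]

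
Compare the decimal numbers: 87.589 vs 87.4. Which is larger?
87.589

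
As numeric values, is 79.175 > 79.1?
True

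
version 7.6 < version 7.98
True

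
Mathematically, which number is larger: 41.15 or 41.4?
41.4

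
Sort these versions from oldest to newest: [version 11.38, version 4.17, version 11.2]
[version 4.17, version 11.2, version 11.38]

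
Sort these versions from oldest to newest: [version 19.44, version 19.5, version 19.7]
[version 19.5, version 19.7, version 19.44]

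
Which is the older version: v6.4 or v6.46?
v6.4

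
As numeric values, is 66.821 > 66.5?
True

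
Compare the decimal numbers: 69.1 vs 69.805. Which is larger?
69.805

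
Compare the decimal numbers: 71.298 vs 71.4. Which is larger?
71.4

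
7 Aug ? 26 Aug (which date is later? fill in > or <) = <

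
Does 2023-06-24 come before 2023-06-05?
No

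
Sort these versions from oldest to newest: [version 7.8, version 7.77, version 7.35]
[version 7.8, version 7.35, version 7.77]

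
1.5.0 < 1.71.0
True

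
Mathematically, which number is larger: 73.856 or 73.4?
73.856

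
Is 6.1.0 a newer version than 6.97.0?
No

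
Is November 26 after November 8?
Yes. Day 26 comes after day 8 in November — this is a date comparison, not a decimal one (the decimal 11.26 would be smaller than 11.8).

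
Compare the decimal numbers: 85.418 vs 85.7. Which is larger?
85.7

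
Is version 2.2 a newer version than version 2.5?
No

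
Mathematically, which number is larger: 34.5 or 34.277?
34.5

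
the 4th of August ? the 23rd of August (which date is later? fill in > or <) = <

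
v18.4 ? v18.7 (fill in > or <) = <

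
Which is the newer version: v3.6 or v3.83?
v3.83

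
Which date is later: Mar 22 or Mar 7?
Mar 22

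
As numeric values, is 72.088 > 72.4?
False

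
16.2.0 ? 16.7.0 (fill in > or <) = <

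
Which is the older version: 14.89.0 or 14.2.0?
14.2.0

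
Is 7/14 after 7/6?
Yes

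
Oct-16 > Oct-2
True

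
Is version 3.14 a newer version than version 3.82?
No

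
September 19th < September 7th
False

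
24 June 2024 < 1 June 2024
False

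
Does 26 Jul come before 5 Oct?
Yes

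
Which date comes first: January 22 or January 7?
January 7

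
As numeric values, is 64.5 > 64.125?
True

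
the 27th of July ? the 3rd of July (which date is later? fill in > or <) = >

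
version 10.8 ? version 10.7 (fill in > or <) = >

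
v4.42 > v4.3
True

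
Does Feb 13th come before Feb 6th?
No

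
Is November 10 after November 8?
Yes. Day 10 comes after day 8 in November — this is a date comparison, not a decimal one (the decimal 11.10 would be smaller than 11.8).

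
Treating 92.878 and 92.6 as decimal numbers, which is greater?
92.878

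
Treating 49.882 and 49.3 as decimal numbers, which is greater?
49.882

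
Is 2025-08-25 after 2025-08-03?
Yes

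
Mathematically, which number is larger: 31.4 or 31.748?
31.748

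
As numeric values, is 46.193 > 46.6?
False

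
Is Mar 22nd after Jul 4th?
No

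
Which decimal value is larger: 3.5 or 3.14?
3.5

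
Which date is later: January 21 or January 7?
January 21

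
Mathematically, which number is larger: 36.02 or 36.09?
36.09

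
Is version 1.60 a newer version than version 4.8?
No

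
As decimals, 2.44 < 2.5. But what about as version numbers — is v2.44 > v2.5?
True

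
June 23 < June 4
False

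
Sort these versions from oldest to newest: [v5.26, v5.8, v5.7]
[v5.7, v5.8, v5.26]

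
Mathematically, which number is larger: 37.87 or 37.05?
37.87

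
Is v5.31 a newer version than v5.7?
Yes. Version numbers are compared segment by segment as integers, not as decimals: minor version 31 > 7, so v5.31 > v5.7 (even though the decimal 5.31 < 5.7).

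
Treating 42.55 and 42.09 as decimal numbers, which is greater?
42.55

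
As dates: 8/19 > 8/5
True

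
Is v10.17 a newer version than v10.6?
Yes. Version numbers are compared segment by segment as integers, not as decimals: minor version 17 > 6, so v10.17 > v10.6 (even though the decimal 10.17 < 10.6).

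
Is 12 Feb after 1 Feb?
Yes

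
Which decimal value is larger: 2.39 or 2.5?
2.5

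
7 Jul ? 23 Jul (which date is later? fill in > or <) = <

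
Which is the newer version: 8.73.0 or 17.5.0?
17.5.0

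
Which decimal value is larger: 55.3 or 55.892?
55.892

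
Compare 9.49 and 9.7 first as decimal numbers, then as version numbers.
As decimals: 9.49 < 9.7. As versions: v9.49 > v9.7 (minor version 49 > 7).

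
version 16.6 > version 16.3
True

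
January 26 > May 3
False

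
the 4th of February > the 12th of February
False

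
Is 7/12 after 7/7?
Yes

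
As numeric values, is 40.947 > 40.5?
True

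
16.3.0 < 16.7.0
True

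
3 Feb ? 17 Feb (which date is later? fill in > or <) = <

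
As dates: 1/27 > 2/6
False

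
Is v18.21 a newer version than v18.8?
Yes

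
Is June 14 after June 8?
Yes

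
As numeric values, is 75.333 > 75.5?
False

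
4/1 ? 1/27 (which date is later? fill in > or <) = >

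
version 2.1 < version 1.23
False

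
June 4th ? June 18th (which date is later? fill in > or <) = <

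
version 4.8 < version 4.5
False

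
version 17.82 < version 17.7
False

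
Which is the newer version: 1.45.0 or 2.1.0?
2.1.0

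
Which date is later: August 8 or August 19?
August 19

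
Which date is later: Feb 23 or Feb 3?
Feb 23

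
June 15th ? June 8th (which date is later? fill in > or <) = >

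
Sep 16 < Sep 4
False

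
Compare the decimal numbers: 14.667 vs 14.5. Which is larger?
14.667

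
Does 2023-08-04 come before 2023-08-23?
Yes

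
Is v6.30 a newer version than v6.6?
Yes. Version numbers are compared segment by segment as integers, not as decimals: minor version 30 > 6, so v6.30 > v6.6 (even though the decimal 6.30 < 6.6).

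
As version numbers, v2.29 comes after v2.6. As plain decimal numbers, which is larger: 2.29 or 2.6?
2.6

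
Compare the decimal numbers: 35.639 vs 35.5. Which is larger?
35.639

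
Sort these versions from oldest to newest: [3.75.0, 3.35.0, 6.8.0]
[3.35.0, 3.75.0, 6.8.0]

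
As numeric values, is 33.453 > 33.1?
True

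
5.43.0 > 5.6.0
True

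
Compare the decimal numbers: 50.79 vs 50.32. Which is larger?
50.79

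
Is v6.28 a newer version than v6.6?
Yes. Version numbers are compared segment by segment as integers, not as decimals: minor version 28 > 6, so v6.28 > v6.6 (even though the decimal 6.28 < 6.6).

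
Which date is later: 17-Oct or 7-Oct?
17-Oct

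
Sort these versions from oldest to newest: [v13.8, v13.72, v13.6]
[v13.6, v13.8, v13.72]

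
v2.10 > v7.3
False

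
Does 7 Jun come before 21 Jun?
Yes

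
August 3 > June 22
True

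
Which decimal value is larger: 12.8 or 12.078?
12.8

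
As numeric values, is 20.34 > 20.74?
False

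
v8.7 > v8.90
False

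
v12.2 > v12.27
False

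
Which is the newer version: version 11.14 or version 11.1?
version 11.14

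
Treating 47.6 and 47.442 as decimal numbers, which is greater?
47.6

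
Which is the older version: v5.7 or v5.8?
v5.7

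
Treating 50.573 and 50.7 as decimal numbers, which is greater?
50.7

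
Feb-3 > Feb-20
False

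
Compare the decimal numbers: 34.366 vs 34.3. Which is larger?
34.366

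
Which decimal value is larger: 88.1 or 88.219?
88.219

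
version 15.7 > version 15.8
False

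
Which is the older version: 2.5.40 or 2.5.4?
2.5.4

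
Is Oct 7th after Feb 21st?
Yes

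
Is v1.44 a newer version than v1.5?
Yes. Version numbers are compared segment by segment as integers, not as decimals: minor version 44 > 5, so v1.44 > v1.5 (even though the decimal 1.44 < 1.5).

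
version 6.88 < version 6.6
False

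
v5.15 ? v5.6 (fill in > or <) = >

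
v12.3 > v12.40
False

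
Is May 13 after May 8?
Yes. Day 13 comes after day 8 in May — this is a date comparison, not a decimal one (the decimal 5.13 would be smaller than 5.8).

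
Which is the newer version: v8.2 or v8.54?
v8.54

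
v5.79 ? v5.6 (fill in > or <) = >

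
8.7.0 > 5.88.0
True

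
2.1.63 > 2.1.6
True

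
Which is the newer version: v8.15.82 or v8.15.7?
v8.15.82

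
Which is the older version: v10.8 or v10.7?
v10.7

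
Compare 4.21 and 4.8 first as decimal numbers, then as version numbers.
As decimals: 4.21 < 4.8. As versions: v4.21 > v4.8 (minor version 21 > 8).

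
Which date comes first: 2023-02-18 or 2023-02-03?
2023-02-03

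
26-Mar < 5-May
True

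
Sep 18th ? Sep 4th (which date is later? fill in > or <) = >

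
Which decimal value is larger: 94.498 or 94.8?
94.8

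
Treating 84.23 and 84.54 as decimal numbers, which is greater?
84.54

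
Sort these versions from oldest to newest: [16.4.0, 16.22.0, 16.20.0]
[16.4.0, 16.20.0, 16.22.0]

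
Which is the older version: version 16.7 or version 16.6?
version 16.6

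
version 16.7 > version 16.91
False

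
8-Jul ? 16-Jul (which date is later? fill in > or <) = <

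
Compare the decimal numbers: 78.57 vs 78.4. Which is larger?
78.57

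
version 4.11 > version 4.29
False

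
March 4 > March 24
False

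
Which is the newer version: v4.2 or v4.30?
v4.30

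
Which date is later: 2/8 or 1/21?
2/8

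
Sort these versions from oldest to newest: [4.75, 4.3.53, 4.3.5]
[4.3.5, 4.3.53, 4.75]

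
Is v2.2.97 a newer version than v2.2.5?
Yes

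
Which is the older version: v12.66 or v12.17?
v12.17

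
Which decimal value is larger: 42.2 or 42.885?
42.885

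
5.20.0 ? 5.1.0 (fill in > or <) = >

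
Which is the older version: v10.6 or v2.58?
v2.58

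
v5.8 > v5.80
False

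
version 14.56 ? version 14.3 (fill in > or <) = >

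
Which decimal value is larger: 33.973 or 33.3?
33.973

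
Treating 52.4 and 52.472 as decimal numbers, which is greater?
52.472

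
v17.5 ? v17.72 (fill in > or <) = <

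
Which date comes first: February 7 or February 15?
February 7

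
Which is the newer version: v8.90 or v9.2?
v9.2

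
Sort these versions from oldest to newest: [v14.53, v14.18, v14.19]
[v14.18, v14.19, v14.53]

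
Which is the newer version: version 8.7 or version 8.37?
version 8.37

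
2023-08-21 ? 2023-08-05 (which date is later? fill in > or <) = >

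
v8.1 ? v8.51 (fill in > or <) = <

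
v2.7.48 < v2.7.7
False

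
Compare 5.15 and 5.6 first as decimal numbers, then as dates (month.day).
As decimals: 5.15 < 5.6. As dates: 5/15 is later than 5/6 (day 15 > day 6).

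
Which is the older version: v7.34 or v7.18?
v7.18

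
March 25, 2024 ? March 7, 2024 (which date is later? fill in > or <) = >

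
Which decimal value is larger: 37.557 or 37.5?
37.557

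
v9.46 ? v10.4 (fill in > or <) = <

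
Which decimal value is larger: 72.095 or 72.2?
72.2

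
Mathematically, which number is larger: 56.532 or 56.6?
56.6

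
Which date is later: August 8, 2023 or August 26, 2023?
August 26, 2023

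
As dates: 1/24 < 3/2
True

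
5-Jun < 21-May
False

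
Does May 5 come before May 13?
Yes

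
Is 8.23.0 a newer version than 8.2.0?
Yes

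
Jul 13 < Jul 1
False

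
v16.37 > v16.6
True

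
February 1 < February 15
True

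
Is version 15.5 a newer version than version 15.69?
No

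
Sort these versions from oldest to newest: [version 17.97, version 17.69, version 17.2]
[version 17.2, version 17.69, version 17.97]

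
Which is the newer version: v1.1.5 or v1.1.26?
v1.1.26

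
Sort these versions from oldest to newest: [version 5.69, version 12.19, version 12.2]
[version 5.69, version 12.2, version 12.19]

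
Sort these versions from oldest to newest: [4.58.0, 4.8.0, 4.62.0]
[4.8.0, 4.58.0, 4.62.0]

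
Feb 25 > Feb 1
True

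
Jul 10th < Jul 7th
False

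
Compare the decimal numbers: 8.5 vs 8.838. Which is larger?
8.838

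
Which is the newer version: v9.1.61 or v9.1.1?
v9.1.61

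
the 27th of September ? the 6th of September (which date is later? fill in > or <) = >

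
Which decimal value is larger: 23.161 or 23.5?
23.5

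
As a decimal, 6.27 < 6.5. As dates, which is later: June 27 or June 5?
June 27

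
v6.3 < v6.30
True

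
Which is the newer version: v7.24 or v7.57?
v7.57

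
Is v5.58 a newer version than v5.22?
Yes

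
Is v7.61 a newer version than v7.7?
Yes. Version numbers are compared segment by segment as integers, not as decimals: minor version 61 > 7, so v7.61 > v7.7 (even though the decimal 7.61 < 7.7).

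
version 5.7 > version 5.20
False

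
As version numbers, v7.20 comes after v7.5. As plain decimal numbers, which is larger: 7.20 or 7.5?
7.5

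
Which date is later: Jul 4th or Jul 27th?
Jul 27th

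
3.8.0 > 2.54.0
True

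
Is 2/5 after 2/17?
No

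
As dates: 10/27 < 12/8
True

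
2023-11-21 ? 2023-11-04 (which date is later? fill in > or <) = >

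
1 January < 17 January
True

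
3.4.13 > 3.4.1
True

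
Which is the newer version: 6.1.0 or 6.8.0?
6.8.0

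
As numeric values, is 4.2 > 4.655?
False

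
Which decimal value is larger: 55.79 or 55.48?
55.79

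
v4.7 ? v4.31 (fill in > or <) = <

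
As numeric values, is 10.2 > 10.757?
False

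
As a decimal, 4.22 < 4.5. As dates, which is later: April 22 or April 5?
April 22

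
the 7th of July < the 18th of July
True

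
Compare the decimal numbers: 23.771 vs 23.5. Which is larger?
23.771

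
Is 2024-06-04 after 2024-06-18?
No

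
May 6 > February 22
True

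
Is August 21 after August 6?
Yes. Day 21 comes after day 6 in August — this is a date comparison, not a decimal one (the decimal 8.21 would be smaller than 8.6).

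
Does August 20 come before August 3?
No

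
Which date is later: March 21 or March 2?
March 21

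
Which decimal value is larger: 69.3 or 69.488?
69.488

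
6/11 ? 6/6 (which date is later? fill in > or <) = >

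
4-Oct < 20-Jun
False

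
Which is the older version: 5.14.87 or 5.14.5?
5.14.5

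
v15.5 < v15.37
True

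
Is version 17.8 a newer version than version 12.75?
Yes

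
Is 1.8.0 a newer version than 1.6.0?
Yes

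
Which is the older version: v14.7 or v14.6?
v14.6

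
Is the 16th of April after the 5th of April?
Yes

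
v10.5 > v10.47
False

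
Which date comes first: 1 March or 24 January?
24 January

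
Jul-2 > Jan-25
True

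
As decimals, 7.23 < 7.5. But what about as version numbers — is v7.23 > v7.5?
True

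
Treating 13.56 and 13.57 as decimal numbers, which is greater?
13.57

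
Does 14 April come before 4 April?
No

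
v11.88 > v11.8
True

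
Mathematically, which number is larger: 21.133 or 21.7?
21.7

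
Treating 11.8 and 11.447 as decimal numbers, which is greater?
11.8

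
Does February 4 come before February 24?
Yes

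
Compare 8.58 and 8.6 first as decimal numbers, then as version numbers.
As decimals: 8.58 < 8.6. As versions: v8.58 > v8.6 (minor version 58 > 6).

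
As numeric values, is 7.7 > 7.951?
False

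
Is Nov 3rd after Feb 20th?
Yes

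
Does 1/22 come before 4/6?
Yes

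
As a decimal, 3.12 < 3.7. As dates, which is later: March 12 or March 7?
March 12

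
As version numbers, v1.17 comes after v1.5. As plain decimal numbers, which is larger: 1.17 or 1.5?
1.5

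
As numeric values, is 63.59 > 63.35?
True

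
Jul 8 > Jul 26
False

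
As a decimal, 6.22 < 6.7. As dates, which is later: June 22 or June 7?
June 22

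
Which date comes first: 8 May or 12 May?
8 May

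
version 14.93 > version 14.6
True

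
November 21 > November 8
True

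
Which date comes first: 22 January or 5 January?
5 January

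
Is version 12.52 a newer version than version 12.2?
Yes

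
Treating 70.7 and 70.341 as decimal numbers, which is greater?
70.7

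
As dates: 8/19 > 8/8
True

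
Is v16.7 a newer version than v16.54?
No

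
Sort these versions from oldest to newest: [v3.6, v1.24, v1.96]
[v1.24, v1.96, v3.6]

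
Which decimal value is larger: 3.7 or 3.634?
3.7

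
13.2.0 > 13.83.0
False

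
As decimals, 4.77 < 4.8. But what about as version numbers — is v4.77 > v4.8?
True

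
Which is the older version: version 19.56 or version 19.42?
version 19.42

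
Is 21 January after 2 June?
No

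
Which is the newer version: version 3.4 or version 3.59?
version 3.59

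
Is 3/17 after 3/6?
Yes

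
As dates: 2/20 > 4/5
False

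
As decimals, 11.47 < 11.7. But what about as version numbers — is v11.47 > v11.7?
True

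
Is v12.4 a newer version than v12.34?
No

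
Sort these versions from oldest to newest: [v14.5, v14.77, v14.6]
[v14.5, v14.6, v14.77]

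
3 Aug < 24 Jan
False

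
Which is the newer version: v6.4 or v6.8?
v6.8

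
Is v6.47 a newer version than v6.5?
Yes. Version numbers are compared segment by segment as integers, not as decimals: minor version 47 > 5, so v6.47 > v6.5 (even though the decimal 6.47 < 6.5).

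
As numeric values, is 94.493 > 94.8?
False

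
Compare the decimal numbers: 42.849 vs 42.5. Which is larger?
42.849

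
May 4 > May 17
False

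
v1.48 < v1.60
True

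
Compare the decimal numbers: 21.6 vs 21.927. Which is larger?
21.927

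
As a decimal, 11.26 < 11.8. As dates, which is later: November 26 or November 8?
November 26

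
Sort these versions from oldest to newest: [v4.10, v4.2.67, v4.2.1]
[v4.2.1, v4.2.67, v4.10]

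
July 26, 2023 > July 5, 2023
True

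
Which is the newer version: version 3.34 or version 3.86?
version 3.86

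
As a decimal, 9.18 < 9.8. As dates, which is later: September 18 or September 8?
September 18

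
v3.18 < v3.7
False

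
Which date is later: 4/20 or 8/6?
8/6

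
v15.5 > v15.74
False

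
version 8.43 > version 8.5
True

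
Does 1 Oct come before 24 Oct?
Yes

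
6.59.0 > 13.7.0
False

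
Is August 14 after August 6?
Yes. Day 14 comes after day 6 in August — this is a date comparison, not a decimal one (the decimal 8.14 would be smaller than 8.6).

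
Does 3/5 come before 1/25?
No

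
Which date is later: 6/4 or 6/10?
6/10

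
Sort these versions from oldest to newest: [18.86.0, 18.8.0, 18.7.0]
[18.7.0, 18.8.0, 18.86.0]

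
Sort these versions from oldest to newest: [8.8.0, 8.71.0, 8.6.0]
[8.6.0, 8.8.0, 8.71.0]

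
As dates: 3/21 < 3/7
False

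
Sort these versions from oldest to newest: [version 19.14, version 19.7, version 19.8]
[version 19.7, version 19.8, version 19.14]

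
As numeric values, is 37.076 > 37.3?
False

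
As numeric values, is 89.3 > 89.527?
False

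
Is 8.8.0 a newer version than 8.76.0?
No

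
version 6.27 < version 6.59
True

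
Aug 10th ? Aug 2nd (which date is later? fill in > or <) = >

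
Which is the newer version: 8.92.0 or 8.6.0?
8.92.0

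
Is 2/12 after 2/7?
Yes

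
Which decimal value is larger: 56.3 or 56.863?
56.863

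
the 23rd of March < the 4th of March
False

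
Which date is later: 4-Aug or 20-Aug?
20-Aug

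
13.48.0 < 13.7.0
False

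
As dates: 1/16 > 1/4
True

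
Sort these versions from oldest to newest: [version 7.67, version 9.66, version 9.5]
[version 7.67, version 9.5, version 9.66]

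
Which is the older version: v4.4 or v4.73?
v4.4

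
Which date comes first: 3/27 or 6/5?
3/27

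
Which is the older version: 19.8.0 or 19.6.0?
19.6.0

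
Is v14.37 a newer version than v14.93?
No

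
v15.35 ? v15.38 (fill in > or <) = <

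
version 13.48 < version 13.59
True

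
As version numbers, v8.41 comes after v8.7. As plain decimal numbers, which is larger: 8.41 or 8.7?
8.7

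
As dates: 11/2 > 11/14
False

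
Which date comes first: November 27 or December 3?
November 27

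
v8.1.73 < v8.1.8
False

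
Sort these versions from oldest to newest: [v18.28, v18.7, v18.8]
[v18.7, v18.8, v18.28]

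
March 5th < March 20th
True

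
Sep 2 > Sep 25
False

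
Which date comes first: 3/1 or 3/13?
3/1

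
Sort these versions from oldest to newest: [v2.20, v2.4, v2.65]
[v2.4, v2.20, v2.65]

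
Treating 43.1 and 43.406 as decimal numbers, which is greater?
43.406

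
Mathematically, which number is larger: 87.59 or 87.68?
87.68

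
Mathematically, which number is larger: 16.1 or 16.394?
16.394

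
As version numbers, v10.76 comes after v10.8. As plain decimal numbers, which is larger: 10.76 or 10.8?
10.8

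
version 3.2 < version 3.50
True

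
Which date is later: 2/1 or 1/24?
2/1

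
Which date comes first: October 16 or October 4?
October 4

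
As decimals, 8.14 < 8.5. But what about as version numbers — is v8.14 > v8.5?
True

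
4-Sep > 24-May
True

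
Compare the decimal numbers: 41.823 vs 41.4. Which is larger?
41.823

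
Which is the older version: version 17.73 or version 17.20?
version 17.20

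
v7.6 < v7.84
True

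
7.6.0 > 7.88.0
False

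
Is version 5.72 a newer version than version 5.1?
Yes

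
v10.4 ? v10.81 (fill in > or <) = <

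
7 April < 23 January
False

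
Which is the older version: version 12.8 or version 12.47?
version 12.8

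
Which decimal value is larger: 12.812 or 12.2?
12.812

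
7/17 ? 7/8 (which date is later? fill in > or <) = >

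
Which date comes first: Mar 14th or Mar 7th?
Mar 7th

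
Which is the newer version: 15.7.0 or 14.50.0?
15.7.0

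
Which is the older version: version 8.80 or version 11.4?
version 8.80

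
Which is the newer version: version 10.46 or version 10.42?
version 10.46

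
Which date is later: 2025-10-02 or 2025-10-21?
2025-10-21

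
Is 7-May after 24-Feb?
Yes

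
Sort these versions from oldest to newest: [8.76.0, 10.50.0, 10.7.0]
[8.76.0, 10.7.0, 10.50.0]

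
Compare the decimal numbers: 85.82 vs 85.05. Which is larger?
85.82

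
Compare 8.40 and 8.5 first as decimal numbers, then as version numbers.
As decimals: 8.40 < 8.5. As versions: v8.40 > v8.5 (minor version 40 > 5).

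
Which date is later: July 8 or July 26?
July 26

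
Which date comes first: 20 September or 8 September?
8 September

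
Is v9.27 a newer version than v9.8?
Yes. Version numbers are compared segment by segment as integers, not as decimals: minor version 27 > 8, so v9.27 > v9.8 (even though the decimal 9.27 < 9.8).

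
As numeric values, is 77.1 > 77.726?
False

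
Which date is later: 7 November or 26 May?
7 November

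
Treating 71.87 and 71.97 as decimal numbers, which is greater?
71.97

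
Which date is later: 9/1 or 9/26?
9/26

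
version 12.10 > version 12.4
True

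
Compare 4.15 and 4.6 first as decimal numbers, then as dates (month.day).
As decimals: 4.15 < 4.6. As dates: 4/15 is later than 4/6 (day 15 > day 6).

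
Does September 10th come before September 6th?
No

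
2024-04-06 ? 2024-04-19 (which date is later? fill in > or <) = <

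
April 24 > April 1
True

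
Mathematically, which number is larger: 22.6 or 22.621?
22.621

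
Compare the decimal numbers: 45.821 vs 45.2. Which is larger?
45.821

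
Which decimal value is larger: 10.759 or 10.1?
10.759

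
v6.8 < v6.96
True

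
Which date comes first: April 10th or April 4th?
April 4th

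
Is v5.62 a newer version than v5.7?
Yes. Version numbers are compared segment by segment as integers, not as decimals: minor version 62 > 7, so v5.62 > v5.7 (even though the decimal 5.62 < 5.7).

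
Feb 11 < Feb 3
False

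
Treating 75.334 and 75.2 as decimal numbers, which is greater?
75.334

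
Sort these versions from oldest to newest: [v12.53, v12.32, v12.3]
[v12.3, v12.32, v12.53]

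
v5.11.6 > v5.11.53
False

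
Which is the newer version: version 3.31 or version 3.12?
version 3.31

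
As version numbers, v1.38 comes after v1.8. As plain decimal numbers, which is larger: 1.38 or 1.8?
1.8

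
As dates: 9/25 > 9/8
True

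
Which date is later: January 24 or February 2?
February 2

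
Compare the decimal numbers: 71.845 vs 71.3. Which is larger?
71.845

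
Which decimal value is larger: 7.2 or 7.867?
7.867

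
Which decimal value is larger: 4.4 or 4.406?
4.406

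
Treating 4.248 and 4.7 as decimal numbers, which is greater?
4.7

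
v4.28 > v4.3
True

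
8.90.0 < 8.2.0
False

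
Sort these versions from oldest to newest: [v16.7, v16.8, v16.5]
[v16.5, v16.7, v16.8]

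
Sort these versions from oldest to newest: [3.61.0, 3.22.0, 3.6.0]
[3.6.0, 3.22.0, 3.61.0]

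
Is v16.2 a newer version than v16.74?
No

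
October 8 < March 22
False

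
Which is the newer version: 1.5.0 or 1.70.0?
1.70.0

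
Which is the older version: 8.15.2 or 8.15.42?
8.15.2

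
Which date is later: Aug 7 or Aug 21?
Aug 21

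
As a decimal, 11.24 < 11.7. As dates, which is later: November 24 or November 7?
November 24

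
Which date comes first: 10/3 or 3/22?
3/22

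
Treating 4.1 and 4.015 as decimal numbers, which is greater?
4.1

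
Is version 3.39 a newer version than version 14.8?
No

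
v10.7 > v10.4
True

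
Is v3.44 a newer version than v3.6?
Yes. Version numbers are compared segment by segment as integers, not as decimals: minor version 44 > 6, so v3.44 > v3.6 (even though the decimal 3.44 < 3.6).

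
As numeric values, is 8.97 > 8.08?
True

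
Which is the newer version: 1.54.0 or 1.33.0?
1.54.0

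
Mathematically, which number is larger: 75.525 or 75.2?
75.525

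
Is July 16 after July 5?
Yes. Day 16 comes after day 5 in July — this is a date comparison, not a decimal one (the decimal 7.16 would be smaller than 7.5).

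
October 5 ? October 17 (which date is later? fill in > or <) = <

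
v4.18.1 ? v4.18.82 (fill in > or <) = <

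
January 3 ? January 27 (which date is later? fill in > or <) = <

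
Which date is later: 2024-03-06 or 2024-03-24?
2024-03-24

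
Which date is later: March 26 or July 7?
July 7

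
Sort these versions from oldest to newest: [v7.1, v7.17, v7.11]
[v7.1, v7.11, v7.17]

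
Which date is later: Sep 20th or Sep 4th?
Sep 20th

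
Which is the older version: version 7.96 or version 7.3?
version 7.3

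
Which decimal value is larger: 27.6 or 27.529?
27.6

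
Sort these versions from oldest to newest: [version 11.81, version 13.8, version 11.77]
[version 11.77, version 11.81, version 13.8]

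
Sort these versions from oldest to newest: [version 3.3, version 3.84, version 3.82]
[version 3.3, version 3.82, version 3.84]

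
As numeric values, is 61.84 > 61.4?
True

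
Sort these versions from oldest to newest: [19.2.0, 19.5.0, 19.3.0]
[19.2.0, 19.3.0, 19.5.0]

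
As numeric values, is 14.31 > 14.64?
False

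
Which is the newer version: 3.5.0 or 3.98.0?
3.98.0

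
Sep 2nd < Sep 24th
True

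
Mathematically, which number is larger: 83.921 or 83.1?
83.921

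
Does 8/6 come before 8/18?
Yes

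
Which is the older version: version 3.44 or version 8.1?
version 3.44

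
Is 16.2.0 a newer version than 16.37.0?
No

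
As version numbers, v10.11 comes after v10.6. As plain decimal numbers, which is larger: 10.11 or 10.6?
10.6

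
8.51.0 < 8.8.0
False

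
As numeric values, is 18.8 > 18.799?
True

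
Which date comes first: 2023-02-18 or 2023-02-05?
2023-02-05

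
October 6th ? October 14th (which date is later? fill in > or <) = <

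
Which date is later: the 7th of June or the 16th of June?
the 16th of June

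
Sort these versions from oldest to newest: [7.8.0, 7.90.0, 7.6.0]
[7.6.0, 7.8.0, 7.90.0]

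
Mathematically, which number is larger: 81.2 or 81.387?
81.387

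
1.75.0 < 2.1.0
True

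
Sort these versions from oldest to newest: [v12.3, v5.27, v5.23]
[v5.23, v5.27, v12.3]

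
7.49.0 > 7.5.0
True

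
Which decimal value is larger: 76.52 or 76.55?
76.55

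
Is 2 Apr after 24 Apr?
No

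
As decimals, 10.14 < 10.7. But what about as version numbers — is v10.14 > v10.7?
True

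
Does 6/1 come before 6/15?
Yes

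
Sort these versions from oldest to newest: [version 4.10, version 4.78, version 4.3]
[version 4.3, version 4.10, version 4.78]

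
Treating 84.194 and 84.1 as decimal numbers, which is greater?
84.194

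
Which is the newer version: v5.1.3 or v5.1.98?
v5.1.98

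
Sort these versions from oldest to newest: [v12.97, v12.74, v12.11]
[v12.11, v12.74, v12.97]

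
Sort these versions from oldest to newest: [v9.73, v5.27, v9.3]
[v5.27, v9.3, v9.73]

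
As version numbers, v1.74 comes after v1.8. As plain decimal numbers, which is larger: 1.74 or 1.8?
1.8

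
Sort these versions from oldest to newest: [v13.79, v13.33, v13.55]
[v13.33, v13.55, v13.79]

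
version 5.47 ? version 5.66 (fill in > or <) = <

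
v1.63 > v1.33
True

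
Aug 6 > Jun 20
True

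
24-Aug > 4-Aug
True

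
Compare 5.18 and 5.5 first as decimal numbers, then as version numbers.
As decimals: 5.18 < 5.5. As versions: v5.18 > v5.5 (minor version 18 > 5).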